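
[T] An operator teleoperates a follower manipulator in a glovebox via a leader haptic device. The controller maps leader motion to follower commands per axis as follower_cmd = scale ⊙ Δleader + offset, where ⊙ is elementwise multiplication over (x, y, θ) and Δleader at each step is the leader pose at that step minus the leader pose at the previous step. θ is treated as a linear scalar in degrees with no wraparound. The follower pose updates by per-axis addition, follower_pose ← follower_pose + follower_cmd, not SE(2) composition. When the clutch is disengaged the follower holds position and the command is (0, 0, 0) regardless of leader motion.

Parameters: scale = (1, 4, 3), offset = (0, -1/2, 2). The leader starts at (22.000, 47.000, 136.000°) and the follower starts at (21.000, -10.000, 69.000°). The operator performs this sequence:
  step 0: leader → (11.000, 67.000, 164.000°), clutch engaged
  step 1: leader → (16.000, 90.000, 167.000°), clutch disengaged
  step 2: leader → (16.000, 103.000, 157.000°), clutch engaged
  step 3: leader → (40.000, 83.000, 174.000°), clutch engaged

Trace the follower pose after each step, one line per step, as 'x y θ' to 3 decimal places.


10.000 69.500 155.000
10.000 69.500 155.000
10.000 121.000 127.000
34.000 40.500 180.000

step 0: Δleader=(-11.000, 20.000, 28.000°), engaged; cmd=(-11.000, 79.500, 86.000°) → follower=(10.000, 69.500, 155.000°)
step 1: Δleader=(5.000, 23.000, 3.000°), disengaged; cmd=(0,0,0) → follower holds at (10.000, 69.500, 155.000°)
step 2: Δleader=(0.000, 13.000, -10.000°), engaged; cmd=(0.000, 51.500, -28.000°) → follower=(10.000, 121.000, 127.000°)
step 3: Δleader=(24.000, -20.000, 17.000°), engaged; cmd=(24.000, -80.500, 53.000°) → follower=(34.000, 40.500, 180.000°)


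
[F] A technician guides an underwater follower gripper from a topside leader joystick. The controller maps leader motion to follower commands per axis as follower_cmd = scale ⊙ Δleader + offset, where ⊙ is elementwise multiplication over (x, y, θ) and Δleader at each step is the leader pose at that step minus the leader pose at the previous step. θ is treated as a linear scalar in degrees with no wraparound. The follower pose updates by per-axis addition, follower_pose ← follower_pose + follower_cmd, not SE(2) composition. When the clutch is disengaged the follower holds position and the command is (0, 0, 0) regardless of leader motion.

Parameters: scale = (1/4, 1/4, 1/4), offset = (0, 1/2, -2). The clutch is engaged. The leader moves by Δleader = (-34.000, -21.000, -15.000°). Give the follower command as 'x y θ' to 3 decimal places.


axis x: 1/4·-34.000 + 0 = -8.500
axis y: 1/4·-21.000 + 1/2 = -4.750
axis θ: 1/4·-15.000 + -2 = -5.750

-8.500 -4.750 -5.750


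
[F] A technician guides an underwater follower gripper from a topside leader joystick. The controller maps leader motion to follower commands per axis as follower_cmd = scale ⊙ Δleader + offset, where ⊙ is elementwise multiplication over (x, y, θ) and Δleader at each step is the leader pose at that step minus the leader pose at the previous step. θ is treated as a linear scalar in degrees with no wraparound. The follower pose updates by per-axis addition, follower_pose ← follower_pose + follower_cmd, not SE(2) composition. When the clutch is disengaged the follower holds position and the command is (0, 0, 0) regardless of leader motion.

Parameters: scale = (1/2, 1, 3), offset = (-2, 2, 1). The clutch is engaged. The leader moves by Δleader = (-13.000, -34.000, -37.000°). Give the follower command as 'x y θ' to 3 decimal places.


-8.500 -32.000 -110.000

axis x: 1/2·-13.000 + -2 = -8.500
axis y: 1·-34.000 + 2 = -32.000
axis θ: 3·-37.000 + 1 = -110.000


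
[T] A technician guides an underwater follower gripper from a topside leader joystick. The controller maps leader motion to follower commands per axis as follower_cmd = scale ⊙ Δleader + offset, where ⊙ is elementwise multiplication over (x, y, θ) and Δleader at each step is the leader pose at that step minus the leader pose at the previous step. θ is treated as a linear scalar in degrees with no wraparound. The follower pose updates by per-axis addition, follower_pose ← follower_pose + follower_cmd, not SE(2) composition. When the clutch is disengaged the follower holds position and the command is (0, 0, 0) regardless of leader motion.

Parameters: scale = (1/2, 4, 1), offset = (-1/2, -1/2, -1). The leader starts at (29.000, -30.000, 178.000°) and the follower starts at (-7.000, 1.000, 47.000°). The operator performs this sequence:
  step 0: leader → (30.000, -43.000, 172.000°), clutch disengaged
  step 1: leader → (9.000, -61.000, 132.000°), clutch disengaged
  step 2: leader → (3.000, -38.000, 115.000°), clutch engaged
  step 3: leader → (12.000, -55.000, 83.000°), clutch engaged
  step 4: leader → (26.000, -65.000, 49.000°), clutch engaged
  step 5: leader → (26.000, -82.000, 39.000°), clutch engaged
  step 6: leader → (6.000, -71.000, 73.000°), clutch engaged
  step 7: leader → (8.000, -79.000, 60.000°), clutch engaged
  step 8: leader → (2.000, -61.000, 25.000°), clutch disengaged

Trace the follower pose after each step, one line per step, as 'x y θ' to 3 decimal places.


-7.000 1.000 47.000
-7.000 1.000 47.000
-10.500 92.500 29.000
-6.500 24.000 -4.000
0.000 -16.500 -39.000
-0.500 -85.000 -50.000
-11.000 -41.500 -17.000
-10.500 -74.000 -31.000
-10.500 -74.000 -31.000

step 0: Δleader=(1.000, -13.000, -6.000°), disengaged; cmd=(0,0,0) → follower holds at (-7.000, 1.000, 47.000°)
step 1: Δleader=(-21.000, -18.000, -40.000°), disengaged; cmd=(0,0,0) → follower holds at (-7.000, 1.000, 47.000°)
step 2: Δleader=(-6.000, 23.000, -17.000°), engaged; cmd=(-3.500, 91.500, -18.000°) → follower=(-10.500, 92.500, 29.000°)
step 3: Δleader=(9.000, -17.000, -32.000°), engaged; cmd=(4.000, -68.500, -33.000°) → follower=(-6.500, 24.000, -4.000°)
step 4: Δleader=(14.000, -10.000, -34.000°), engaged; cmd=(6.500, -40.500, -35.000°) → follower=(0.000, -16.500, -39.000°)
step 5: Δleader=(0.000, -17.000, -10.000°), engaged; cmd=(-0.500, -68.500, -11.000°) → follower=(-0.500, -85.000, -50.000°)
step 6: Δleader=(-20.000, 11.000, 34.000°), engaged; cmd=(-10.500, 43.500, 33.000°) → follower=(-11.000, -41.500, -17.000°)
step 7: Δleader=(2.000, -8.000, -13.000°), engaged; cmd=(0.500, -32.500, -14.000°) → follower=(-10.500, -74.000, -31.000°)
step 8: Δleader=(-6.000, 18.000, -35.000°), disengaged; cmd=(0,0,0) → follower holds at (-10.500, -74.000, -31.000°)


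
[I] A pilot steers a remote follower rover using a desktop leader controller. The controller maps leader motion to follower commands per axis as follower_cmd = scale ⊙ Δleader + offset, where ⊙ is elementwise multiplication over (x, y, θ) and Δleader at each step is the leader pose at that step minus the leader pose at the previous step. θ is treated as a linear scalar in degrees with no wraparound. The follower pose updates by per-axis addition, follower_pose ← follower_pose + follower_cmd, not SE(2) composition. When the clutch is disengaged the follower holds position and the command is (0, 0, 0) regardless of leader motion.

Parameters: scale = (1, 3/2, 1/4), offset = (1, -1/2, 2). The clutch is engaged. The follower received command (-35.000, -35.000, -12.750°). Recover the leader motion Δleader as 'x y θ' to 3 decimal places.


axis x: (-35.000 − 1) / (1) = -36.000
axis y: (-35.000 − -1/2) / (3/2) = -23.000
axis θ: (-12.750 − 2) / (1/4) = -59.000

-36.000 -23.000 -59.000


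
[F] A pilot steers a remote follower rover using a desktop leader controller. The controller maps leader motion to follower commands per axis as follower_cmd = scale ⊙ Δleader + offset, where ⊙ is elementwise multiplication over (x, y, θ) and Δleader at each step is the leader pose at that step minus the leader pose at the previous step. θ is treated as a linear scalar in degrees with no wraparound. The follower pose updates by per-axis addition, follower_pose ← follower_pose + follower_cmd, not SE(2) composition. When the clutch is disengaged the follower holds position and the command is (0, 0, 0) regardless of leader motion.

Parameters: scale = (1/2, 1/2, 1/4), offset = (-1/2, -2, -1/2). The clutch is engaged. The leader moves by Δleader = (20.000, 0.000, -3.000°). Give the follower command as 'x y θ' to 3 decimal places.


axis x: 1/2·20.000 + -1/2 = 9.500
axis y: 1/2·0.000 + -2 = -2.000
axis θ: 1/4·-3.000 + -1/2 = -1.250

9.500 -2.000 -1.250


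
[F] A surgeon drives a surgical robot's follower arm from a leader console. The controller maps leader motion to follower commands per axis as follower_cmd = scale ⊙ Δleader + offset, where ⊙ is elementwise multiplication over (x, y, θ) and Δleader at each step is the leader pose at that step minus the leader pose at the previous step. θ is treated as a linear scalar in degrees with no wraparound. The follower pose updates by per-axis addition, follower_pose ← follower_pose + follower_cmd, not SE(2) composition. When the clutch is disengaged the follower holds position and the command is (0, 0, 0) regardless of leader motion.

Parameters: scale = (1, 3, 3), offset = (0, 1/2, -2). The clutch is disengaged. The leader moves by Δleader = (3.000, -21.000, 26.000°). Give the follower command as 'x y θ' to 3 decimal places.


clutch disengaged → follower holds; cmd = (0, 0, 0)

0.000 0.000 0.000


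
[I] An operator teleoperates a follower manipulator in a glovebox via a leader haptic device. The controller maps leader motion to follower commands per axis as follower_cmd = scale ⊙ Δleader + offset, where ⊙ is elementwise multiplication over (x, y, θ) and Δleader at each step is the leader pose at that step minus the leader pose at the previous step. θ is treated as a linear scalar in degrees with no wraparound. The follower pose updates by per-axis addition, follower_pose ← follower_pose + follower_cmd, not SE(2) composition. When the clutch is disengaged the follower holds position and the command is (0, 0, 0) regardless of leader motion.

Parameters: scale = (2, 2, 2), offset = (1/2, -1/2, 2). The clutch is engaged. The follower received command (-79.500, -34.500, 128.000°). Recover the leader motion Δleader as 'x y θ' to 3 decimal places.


axis x: (-79.500 − 1/2) / (2) = -40.000
axis y: (-34.500 − -1/2) / (2) = -17.000
axis θ: (128.000 − 2) / (2) = 63.000

-40.000 -17.000 63.000


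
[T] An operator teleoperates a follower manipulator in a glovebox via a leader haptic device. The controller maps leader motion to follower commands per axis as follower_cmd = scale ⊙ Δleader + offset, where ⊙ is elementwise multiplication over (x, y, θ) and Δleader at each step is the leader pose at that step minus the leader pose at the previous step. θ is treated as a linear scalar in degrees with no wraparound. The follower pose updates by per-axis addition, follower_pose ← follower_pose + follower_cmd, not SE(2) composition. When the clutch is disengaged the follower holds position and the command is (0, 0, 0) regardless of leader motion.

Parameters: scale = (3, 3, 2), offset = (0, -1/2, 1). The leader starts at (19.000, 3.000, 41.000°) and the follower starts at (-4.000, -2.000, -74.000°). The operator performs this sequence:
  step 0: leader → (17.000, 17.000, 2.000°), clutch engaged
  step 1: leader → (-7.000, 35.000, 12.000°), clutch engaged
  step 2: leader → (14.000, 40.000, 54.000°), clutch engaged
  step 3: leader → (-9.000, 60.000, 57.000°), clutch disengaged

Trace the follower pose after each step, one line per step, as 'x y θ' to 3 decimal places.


step 0: Δleader=(-2.000, 14.000, -39.000°), engaged; cmd=(-6.000, 41.500, -77.000°) → follower=(-10.000, 39.500, -151.000°)
step 1: Δleader=(-24.000, 18.000, 10.000°), engaged; cmd=(-72.000, 53.500, 21.000°) → follower=(-82.000, 93.000, -130.000°)
step 2: Δleader=(21.000, 5.000, 42.000°), engaged; cmd=(63.000, 14.500, 85.000°) → follower=(-19.000, 107.500, -45.000°)
step 3: Δleader=(-23.000, 20.000, 3.000°), disengaged; cmd=(0,0,0) → follower holds at (-19.000, 107.500, -45.000°)

-10.000 39.500 -151.000
-82.000 93.000 -130.000
-19.000 107.500 -45.000
-19.000 107.500 -45.000


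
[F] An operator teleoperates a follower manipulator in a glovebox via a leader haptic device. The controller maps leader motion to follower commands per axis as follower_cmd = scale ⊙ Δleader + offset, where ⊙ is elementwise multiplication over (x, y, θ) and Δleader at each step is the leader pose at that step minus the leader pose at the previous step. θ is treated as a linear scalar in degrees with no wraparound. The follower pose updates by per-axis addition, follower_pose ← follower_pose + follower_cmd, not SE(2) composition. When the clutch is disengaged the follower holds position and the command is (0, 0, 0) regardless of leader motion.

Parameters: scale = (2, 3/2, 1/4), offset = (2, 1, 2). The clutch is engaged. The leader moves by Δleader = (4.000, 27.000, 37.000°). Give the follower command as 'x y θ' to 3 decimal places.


10.000 41.500 11.250

axis x: 2·4.000 + 2 = 10.000
axis y: 3/2·27.000 + 1 = 41.500
axis θ: 1/4·37.000 + 2 = 11.250


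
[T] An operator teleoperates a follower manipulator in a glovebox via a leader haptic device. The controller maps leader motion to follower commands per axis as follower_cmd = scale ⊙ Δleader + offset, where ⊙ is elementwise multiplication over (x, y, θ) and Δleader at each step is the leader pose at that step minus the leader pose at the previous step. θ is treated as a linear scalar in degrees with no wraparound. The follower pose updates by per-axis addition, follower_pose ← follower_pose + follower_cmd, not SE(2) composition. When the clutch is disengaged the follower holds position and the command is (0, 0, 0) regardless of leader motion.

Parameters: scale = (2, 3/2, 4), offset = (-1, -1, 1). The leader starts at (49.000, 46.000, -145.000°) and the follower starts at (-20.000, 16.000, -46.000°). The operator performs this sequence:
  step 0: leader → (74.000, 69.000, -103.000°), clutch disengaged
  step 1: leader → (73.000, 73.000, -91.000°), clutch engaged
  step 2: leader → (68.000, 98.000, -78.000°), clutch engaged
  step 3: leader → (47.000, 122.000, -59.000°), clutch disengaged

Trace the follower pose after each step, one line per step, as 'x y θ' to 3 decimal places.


-20.000 16.000 -46.000
-23.000 21.000 3.000
-34.000 57.500 56.000
-34.000 57.500 56.000

step 0: Δleader=(25.000, 23.000, 42.000°), disengaged; cmd=(0,0,0) → follower holds at (-20.000, 16.000, -46.000°)
step 1: Δleader=(-1.000, 4.000, 12.000°), engaged; cmd=(-3.000, 5.000, 49.000°) → follower=(-23.000, 21.000, 3.000°)
step 2: Δleader=(-5.000, 25.000, 13.000°), engaged; cmd=(-11.000, 36.500, 53.000°) → follower=(-34.000, 57.500, 56.000°)
step 3: Δleader=(-21.000, 24.000, 19.000°), disengaged; cmd=(0,0,0) → follower holds at (-34.000, 57.500, 56.000°)


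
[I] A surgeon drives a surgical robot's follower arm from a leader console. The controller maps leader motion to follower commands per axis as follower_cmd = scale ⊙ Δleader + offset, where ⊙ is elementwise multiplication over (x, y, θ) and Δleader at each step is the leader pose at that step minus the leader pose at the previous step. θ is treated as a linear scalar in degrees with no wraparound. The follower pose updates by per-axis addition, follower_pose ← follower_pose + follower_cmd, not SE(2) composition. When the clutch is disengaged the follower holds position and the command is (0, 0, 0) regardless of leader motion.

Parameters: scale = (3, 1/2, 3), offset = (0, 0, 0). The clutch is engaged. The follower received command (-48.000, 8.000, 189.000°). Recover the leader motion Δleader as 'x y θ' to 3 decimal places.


-16.000 16.000 63.000

axis x: (-48.000 − 0) / (3) = -16.000
axis y: (8.000 − 0) / (1/2) = 16.000
axis θ: (189.000 − 0) / (3) = 63.000


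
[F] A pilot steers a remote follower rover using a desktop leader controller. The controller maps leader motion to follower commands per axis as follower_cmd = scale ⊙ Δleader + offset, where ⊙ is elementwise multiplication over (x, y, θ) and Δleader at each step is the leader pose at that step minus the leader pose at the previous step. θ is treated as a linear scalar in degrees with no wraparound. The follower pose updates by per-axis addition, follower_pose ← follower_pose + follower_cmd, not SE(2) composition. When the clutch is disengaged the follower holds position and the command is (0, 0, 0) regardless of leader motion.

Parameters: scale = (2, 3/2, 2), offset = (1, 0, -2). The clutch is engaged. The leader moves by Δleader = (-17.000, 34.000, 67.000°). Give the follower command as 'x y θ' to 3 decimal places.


-33.000 51.000 132.000

axis x: 2·-17.000 + 1 = -33.000
axis y: 3/2·34.000 + 0 = 51.000
axis θ: 2·67.000 + -2 = 132.000


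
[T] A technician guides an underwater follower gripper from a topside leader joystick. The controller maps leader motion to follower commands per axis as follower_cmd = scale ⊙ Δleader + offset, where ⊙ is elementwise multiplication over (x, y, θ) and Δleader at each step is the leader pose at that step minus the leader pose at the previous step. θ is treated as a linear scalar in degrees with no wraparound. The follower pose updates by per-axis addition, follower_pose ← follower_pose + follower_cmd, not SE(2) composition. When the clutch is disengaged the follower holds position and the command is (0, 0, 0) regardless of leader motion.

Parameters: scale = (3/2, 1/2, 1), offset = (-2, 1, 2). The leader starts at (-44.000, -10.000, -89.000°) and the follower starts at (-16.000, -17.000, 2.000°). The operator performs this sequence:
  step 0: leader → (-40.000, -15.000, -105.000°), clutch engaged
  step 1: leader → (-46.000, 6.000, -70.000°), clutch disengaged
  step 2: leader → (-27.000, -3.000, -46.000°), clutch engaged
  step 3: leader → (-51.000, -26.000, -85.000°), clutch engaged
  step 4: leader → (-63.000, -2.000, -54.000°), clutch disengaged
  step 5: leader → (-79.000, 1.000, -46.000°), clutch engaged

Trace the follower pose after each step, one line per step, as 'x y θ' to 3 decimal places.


step 0: Δleader=(4.000, -5.000, -16.000°), engaged; cmd=(4.000, -1.500, -14.000°) → follower=(-12.000, -18.500, -12.000°)
step 1: Δleader=(-6.000, 21.000, 35.000°), disengaged; cmd=(0,0,0) → follower holds at (-12.000, -18.500, -12.000°)
step 2: Δleader=(19.000, -9.000, 24.000°), engaged; cmd=(26.500, -3.500, 26.000°) → follower=(14.500, -22.000, 14.000°)
step 3: Δleader=(-24.000, -23.000, -39.000°), engaged; cmd=(-38.000, -10.500, -37.000°) → follower=(-23.500, -32.500, -23.000°)
step 4: Δleader=(-12.000, 24.000, 31.000°), disengaged; cmd=(0,0,0) → follower holds at (-23.500, -32.500, -23.000°)
step 5: Δleader=(-16.000, 3.000, 8.000°), engaged; cmd=(-26.000, 2.500, 10.000°) → follower=(-49.500, -30.000, -13.000°)

-12.000 -18.500 -12.000
-12.000 -18.500 -12.000
14.500 -22.000 14.000
-23.500 -32.500 -23.000
-23.500 -32.500 -23.000
-49.500 -30.000 -13.000


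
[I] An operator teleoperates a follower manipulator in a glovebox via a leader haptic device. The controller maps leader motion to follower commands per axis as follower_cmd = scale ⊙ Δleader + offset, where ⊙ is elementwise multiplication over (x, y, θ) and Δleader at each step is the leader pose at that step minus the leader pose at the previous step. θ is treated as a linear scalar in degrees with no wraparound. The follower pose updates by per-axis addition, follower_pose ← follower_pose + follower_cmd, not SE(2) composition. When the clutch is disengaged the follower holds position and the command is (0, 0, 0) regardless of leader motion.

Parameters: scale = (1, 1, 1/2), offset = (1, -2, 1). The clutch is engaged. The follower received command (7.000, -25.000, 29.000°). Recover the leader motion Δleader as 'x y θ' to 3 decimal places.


6.000 -23.000 56.000

axis x: (7.000 − 1) / (1) = 6.000
axis y: (-25.000 − -2) / (1) = -23.000
axis θ: (29.000 − 1) / (1/2) = 56.000


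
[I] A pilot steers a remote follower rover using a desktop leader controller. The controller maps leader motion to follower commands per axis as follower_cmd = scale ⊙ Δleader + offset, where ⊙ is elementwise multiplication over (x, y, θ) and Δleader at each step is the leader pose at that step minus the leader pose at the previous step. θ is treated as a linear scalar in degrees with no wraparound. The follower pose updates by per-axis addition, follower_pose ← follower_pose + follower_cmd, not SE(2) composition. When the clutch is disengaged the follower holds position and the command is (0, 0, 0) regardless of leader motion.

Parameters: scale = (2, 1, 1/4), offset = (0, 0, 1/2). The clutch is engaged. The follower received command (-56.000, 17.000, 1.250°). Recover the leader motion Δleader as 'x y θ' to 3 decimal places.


axis x: (-56.000 − 0) / (2) = -28.000
axis y: (17.000 − 0) / (1) = 17.000
axis θ: (1.250 − 1/2) / (1/4) = 3.000

-28.000 17.000 3.000


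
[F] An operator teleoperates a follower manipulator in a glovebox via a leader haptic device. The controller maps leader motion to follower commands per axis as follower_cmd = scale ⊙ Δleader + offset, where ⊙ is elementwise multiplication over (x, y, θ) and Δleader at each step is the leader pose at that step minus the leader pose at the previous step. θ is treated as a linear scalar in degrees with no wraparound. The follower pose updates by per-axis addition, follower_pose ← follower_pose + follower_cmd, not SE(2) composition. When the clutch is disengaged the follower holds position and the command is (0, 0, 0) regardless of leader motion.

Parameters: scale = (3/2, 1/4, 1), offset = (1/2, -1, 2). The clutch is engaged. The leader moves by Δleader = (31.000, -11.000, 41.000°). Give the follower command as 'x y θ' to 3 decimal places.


axis x: 3/2·31.000 + 1/2 = 47.000
axis y: 1/4·-11.000 + -1 = -3.750
axis θ: 1·41.000 + 2 = 43.000

47.000 -3.750 43.000


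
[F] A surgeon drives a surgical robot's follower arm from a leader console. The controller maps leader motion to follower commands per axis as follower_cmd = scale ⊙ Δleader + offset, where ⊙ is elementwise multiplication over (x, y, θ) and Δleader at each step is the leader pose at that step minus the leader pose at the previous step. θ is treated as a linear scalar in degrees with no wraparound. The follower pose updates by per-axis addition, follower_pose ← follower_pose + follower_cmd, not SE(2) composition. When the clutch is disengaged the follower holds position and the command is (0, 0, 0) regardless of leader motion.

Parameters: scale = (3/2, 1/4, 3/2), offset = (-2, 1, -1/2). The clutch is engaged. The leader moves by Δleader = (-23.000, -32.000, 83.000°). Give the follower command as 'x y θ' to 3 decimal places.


-36.500 -7.000 124.000

axis x: 3/2·-23.000 + -2 = -36.500
axis y: 1/4·-32.000 + 1 = -7.000
axis θ: 3/2·83.000 + -1/2 = 124.000


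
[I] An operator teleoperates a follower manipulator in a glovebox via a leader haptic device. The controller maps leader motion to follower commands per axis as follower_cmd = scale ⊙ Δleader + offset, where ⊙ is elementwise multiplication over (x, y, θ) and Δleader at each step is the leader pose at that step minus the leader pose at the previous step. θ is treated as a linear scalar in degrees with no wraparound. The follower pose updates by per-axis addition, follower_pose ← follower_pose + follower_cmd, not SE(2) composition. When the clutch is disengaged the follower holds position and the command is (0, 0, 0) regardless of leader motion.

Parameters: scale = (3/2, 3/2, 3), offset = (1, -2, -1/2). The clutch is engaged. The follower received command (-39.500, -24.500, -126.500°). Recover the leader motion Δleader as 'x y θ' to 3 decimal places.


-27.000 -15.000 -42.000

axis x: (-39.500 − 1) / (3/2) = -27.000
axis y: (-24.500 − -2) / (3/2) = -15.000
axis θ: (-126.500 − -1/2) / (3) = -42.000


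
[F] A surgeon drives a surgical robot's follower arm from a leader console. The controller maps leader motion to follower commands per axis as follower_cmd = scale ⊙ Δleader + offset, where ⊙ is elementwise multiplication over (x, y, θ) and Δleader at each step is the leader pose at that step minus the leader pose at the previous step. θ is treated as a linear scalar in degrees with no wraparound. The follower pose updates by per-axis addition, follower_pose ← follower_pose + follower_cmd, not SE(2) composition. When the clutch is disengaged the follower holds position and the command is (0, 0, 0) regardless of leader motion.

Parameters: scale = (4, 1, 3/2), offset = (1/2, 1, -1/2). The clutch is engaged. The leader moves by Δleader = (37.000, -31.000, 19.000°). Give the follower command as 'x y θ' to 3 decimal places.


148.500 -30.000 28.000

axis x: 4·37.000 + 1/2 = 148.500
axis y: 1·-31.000 + 1 = -30.000
axis θ: 3/2·19.000 + -1/2 = 28.000


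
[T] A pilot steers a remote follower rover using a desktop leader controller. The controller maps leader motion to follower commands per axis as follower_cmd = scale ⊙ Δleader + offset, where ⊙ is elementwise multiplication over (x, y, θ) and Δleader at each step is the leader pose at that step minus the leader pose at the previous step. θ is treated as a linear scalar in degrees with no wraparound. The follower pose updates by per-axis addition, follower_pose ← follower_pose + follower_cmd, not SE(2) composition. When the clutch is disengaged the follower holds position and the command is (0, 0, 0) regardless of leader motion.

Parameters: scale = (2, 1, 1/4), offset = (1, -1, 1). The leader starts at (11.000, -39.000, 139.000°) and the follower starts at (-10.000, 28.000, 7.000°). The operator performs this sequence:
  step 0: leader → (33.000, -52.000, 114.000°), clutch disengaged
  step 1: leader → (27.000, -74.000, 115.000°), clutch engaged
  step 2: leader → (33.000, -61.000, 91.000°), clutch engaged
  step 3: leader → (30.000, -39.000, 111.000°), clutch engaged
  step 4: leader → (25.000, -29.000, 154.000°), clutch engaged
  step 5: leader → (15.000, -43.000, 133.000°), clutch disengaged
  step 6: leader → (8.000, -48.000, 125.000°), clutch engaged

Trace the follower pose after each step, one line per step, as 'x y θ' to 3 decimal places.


step 0: Δleader=(22.000, -13.000, -25.000°), disengaged; cmd=(0,0,0) → follower holds at (-10.000, 28.000, 7.000°)
step 1: Δleader=(-6.000, -22.000, 1.000°), engaged; cmd=(-11.000, -23.000, 1.250°) → follower=(-21.000, 5.000, 8.250°)
step 2: Δleader=(6.000, 13.000, -24.000°), engaged; cmd=(13.000, 12.000, -5.000°) → follower=(-8.000, 17.000, 3.250°)
step 3: Δleader=(-3.000, 22.000, 20.000°), engaged; cmd=(-5.000, 21.000, 6.000°) → follower=(-13.000, 38.000, 9.250°)
step 4: Δleader=(-5.000, 10.000, 43.000°), engaged; cmd=(-9.000, 9.000, 11.750°) → follower=(-22.000, 47.000, 21.000°)
step 5: Δleader=(-10.000, -14.000, -21.000°), disengaged; cmd=(0,0,0) → follower holds at (-22.000, 47.000, 21.000°)
step 6: Δleader=(-7.000, -5.000, -8.000°), engaged; cmd=(-13.000, -6.000, -1.000°) → follower=(-35.000, 41.000, 20.000°)

-10.000 28.000 7.000
-21.000 5.000 8.250
-8.000 17.000 3.250
-13.000 38.000 9.250
-22.000 47.000 21.000
-22.000 47.000 21.000
-35.000 41.000 20.000


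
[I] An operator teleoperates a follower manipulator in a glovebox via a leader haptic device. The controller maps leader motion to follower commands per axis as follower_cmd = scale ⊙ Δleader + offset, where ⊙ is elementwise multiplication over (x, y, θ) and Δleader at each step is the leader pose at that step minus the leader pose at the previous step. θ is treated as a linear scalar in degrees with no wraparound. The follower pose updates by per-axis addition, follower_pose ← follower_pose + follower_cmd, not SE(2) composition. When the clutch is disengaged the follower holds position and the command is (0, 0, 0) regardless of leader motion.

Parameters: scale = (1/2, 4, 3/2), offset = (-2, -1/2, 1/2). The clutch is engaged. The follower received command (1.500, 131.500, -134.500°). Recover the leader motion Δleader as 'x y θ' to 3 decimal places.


7.000 33.000 -90.000

axis x: (1.500 − -2) / (1/2) = 7.000
axis y: (131.500 − -1/2) / (4) = 33.000
axis θ: (-134.500 − 1/2) / (3/2) = -90.000


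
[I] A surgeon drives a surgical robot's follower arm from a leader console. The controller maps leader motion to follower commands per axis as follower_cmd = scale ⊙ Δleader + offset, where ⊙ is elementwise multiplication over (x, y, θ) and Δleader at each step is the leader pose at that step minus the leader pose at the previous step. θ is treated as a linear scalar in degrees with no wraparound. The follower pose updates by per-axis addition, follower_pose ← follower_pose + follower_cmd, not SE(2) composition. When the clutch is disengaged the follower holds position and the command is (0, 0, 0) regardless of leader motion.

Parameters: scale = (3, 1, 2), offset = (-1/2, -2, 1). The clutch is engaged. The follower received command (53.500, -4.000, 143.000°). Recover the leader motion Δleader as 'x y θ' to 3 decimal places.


axis x: (53.500 − -1/2) / (3) = 18.000
axis y: (-4.000 − -2) / (1) = -2.000
axis θ: (143.000 − 1) / (2) = 71.000

18.000 -2.000 71.000


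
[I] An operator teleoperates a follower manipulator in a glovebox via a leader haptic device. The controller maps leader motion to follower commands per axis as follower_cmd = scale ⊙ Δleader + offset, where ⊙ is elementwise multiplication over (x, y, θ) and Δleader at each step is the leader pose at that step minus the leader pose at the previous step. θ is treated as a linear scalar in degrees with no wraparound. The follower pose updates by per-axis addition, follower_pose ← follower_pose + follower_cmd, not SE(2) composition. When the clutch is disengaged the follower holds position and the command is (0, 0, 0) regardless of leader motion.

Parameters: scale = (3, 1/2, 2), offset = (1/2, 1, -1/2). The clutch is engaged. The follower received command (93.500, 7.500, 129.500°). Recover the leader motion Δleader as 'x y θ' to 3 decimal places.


axis x: (93.500 − 1/2) / (3) = 31.000
axis y: (7.500 − 1) / (1/2) = 13.000
axis θ: (129.500 − -1/2) / (2) = 65.000

31.000 13.000 65.000


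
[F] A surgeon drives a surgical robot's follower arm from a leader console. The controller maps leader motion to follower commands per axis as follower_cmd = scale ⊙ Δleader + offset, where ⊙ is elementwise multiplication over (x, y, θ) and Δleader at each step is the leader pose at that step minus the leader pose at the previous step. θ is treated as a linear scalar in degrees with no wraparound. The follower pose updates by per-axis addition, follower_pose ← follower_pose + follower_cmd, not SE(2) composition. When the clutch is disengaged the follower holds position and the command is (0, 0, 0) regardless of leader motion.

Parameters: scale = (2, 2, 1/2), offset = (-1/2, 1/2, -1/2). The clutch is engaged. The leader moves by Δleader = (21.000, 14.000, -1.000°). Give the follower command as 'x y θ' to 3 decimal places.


axis x: 2·21.000 + -1/2 = 41.500
axis y: 2·14.000 + 1/2 = 28.500
axis θ: 1/2·-1.000 + -1/2 = -1.000

41.500 28.500 -1.000


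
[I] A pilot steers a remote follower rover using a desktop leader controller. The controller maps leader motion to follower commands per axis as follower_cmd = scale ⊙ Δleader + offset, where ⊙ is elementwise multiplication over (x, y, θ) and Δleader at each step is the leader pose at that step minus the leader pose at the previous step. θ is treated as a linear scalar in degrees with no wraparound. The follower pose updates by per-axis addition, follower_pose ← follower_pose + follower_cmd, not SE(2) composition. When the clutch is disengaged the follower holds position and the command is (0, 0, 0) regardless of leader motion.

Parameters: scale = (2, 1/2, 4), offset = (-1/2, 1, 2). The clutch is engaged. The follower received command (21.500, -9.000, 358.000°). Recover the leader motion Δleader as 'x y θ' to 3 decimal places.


axis x: (21.500 − -1/2) / (2) = 11.000
axis y: (-9.000 − 1) / (1/2) = -20.000
axis θ: (358.000 − 2) / (4) = 89.000

11.000 -20.000 89.000


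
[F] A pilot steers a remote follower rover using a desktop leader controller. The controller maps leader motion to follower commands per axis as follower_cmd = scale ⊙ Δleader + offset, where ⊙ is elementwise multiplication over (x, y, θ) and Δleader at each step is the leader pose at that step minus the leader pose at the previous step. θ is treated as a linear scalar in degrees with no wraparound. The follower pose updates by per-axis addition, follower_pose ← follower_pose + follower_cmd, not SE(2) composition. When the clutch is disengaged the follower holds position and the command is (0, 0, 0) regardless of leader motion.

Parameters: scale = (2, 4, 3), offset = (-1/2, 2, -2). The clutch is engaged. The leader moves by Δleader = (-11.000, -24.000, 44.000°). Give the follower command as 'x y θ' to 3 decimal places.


axis x: 2·-11.000 + -1/2 = -22.500
axis y: 4·-24.000 + 2 = -94.000
axis θ: 3·44.000 + -2 = 130.000

-22.500 -94.000 130.000


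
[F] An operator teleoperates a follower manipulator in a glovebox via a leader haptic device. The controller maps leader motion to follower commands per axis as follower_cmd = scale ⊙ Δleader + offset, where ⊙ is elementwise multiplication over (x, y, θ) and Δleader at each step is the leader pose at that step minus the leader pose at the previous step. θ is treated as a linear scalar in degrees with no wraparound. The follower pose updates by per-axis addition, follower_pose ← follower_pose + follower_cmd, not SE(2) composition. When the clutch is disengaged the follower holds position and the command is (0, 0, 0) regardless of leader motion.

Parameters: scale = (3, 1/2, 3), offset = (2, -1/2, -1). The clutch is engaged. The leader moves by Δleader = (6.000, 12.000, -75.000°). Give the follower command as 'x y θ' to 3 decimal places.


20.000 5.500 -226.000

axis x: 3·6.000 + 2 = 20.000
axis y: 1/2·12.000 + -1/2 = 5.500
axis θ: 3·-75.000 + -1 = -226.000


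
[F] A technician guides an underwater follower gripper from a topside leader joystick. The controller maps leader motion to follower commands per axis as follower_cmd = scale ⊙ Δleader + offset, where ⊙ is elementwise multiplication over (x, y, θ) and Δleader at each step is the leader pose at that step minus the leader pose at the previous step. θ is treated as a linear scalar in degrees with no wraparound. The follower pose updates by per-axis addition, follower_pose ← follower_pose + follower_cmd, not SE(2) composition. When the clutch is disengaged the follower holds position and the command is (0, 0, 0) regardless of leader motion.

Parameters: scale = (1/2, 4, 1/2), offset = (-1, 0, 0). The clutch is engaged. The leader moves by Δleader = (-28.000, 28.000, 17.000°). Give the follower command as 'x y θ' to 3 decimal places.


axis x: 1/2·-28.000 + -1 = -15.000
axis y: 4·28.000 + 0 = 112.000
axis θ: 1/2·17.000 + 0 = 8.500

-15.000 112.000 8.500


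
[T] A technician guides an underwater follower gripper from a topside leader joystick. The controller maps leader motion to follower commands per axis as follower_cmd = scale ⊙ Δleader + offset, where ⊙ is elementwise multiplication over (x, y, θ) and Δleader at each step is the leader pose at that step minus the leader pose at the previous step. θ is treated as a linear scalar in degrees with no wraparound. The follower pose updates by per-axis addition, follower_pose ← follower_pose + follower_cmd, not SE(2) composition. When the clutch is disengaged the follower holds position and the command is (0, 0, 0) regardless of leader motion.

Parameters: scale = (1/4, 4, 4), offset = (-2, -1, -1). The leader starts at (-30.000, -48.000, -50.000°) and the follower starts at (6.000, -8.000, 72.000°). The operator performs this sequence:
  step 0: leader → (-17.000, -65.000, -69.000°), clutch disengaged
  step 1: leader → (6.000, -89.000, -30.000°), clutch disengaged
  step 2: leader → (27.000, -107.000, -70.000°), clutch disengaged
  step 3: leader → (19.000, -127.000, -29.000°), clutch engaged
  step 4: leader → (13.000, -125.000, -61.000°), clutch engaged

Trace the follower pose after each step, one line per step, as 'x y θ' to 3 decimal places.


step 0: Δleader=(13.000, -17.000, -19.000°), disengaged; cmd=(0,0,0) → follower holds at (6.000, -8.000, 72.000°)
step 1: Δleader=(23.000, -24.000, 39.000°), disengaged; cmd=(0,0,0) → follower holds at (6.000, -8.000, 72.000°)
step 2: Δleader=(21.000, -18.000, -40.000°), disengaged; cmd=(0,0,0) → follower holds at (6.000, -8.000, 72.000°)
step 3: Δleader=(-8.000, -20.000, 41.000°), engaged; cmd=(-4.000, -81.000, 163.000°) → follower=(2.000, -89.000, 235.000°)
step 4: Δleader=(-6.000, 2.000, -32.000°), engaged; cmd=(-3.500, 7.000, -129.000°) → follower=(-1.500, -82.000, 106.000°)

6.000 -8.000 72.000
6.000 -8.000 72.000
6.000 -8.000 72.000
2.000 -89.000 235.000
-1.500 -82.000 106.000


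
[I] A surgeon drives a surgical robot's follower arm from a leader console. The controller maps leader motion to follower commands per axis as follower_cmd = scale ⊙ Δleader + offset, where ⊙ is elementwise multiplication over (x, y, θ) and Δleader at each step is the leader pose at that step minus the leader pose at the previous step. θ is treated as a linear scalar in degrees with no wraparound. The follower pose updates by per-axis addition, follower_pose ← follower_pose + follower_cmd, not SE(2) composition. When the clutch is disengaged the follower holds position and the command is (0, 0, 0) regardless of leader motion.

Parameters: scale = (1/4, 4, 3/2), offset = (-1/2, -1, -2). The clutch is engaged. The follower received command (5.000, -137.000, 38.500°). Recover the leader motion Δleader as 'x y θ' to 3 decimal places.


22.000 -34.000 27.000

axis x: (5.000 − -1/2) / (1/4) = 22.000
axis y: (-137.000 − -1) / (4) = -34.000
axis θ: (38.500 − -2) / (3/2) = 27.000


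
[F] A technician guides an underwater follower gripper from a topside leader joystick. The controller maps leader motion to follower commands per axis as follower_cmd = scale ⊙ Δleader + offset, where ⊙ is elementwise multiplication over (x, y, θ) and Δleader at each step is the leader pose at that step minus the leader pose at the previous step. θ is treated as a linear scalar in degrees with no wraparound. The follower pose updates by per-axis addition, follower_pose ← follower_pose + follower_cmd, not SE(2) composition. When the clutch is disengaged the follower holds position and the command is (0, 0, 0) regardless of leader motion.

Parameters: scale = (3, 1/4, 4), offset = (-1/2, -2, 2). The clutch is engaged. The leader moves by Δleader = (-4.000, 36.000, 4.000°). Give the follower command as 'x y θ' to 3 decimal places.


axis x: 3·-4.000 + -1/2 = -12.500
axis y: 1/4·36.000 + -2 = 7.000
axis θ: 4·4.000 + 2 = 18.000

-12.500 7.000 18.000


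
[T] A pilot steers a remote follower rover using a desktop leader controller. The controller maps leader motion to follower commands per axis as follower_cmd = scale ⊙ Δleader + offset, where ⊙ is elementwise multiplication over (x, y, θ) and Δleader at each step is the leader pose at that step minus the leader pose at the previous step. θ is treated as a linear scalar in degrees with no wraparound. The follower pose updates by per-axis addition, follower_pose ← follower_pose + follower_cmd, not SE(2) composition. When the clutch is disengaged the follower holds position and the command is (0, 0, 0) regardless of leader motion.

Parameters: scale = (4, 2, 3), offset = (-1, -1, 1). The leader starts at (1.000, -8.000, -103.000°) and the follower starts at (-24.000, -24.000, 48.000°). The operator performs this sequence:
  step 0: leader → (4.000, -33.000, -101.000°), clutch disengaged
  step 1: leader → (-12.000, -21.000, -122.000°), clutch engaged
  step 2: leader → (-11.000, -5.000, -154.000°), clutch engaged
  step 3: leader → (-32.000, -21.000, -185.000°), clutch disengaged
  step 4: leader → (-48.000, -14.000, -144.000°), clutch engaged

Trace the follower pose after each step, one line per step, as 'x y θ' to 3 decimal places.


step 0: Δleader=(3.000, -25.000, 2.000°), disengaged; cmd=(0,0,0) → follower holds at (-24.000, -24.000, 48.000°)
step 1: Δleader=(-16.000, 12.000, -21.000°), engaged; cmd=(-65.000, 23.000, -62.000°) → follower=(-89.000, -1.000, -14.000°)
step 2: Δleader=(1.000, 16.000, -32.000°), engaged; cmd=(3.000, 31.000, -95.000°) → follower=(-86.000, 30.000, -109.000°)
step 3: Δleader=(-21.000, -16.000, -31.000°), disengaged; cmd=(0,0,0) → follower holds at (-86.000, 30.000, -109.000°)
step 4: Δleader=(-16.000, 7.000, 41.000°), engaged; cmd=(-65.000, 13.000, 124.000°) → follower=(-151.000, 43.000, 15.000°)

-24.000 -24.000 48.000
-89.000 -1.000 -14.000
-86.000 30.000 -109.000
-86.000 30.000 -109.000
-151.000 43.000 15.000
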